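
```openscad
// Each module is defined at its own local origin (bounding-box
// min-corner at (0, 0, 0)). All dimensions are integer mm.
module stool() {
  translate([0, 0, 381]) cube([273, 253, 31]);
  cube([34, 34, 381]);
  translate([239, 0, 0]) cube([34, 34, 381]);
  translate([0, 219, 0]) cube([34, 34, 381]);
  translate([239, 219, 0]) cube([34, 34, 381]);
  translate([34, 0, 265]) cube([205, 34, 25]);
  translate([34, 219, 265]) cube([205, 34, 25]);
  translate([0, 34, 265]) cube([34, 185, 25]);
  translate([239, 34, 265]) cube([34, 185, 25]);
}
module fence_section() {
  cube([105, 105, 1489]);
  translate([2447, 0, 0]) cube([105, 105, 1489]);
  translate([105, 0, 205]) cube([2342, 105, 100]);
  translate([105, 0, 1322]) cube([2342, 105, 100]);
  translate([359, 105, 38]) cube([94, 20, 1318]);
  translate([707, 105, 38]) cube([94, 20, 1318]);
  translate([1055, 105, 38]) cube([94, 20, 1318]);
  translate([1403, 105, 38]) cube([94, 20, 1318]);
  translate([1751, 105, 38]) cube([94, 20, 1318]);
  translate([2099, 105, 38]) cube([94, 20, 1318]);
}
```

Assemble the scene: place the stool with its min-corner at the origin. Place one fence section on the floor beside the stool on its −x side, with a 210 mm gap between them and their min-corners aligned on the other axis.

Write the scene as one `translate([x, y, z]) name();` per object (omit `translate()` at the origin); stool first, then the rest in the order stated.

stool();
translate([-2762, 0, 0]) fence_section();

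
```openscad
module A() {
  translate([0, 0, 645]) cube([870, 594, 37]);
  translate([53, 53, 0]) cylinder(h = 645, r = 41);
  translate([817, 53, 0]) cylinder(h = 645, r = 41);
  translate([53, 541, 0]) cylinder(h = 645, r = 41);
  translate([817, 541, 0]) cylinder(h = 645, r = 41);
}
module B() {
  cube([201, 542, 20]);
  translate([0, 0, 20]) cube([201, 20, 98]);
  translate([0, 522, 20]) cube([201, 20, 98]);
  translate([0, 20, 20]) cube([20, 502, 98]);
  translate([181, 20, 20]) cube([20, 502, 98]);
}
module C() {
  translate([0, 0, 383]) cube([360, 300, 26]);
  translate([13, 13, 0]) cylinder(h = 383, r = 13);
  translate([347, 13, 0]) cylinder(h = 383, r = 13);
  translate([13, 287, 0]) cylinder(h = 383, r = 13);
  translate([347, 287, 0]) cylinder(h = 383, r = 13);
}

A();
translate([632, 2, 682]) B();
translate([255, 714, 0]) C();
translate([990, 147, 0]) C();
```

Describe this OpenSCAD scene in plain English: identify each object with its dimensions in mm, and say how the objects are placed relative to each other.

A is a table with a 870×594 mm rectangular top, 37 mm thick, top surface at z = 682 mm, supported by four round legs of 82 mm diameter, each leg's bounding box inset 12 mm from the nearest pair of top edges, running from the floor.

B is an open-topped rectangular box: outside dimensions 201×542×118 mm, with a uniform wall and base thickness of 20 mm. The base is a full 201×542 slab on the floor; four walls sit on top of the base. The front and back walls (the −y and +y sides) span the full width; the two side walls fit between them.

C is a simple wooden stool: a rectangular seat 360 mm (x) by 300 mm (y), 26 mm thick, top face at z = 409 mm, on four round legs, each 26 mm in diameter. The legs rest on z = 0, each leg's axis is inset half a diameter from the nearest pair of seat edges (so the leg's bounding box is flush with the corner).

The open box is on top of the table. Two stools sit around the table at the +y, +x sides.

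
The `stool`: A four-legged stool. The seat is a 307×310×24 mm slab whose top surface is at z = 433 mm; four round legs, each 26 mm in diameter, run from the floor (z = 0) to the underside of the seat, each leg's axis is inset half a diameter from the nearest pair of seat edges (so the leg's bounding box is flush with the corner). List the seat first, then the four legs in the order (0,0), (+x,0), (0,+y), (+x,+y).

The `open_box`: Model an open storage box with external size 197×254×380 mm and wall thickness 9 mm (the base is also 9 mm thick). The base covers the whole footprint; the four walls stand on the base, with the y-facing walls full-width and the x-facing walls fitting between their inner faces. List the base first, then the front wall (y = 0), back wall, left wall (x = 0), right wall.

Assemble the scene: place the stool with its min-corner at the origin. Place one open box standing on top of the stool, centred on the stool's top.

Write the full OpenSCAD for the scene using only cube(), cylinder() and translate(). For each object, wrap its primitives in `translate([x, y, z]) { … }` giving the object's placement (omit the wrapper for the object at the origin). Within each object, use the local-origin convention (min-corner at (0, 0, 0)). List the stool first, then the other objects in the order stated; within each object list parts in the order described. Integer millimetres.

translate([0, 0, 409]) cube([307, 310, 24]);
translate([13, 13, 0]) cylinder(h = 409, r = 13);
translate([294, 13, 0]) cylinder(h = 409, r = 13);
translate([13, 297, 0]) cylinder(h = 409, r = 13);
translate([294, 297, 0]) cylinder(h = 409, r = 13);
translate([55, 28, 433]) {
  cube([197, 254, 9]);
  translate([0, 0, 9]) cube([197, 9, 371]);
  translate([0, 245, 9]) cube([197, 9, 371]);
  translate([0, 9, 9]) cube([9, 236, 371]);
  translate([188, 9, 9]) cube([9, 236, 371]);
}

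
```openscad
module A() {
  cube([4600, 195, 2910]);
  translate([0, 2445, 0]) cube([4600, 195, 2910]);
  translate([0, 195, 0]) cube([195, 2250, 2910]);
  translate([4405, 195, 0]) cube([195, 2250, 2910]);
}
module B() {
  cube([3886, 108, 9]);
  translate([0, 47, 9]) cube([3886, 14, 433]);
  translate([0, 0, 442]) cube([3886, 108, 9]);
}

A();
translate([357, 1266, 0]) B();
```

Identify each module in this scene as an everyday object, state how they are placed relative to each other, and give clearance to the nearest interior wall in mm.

A is a house frame. B is an I-beam. The I-beam sits inside the house frame, centred. The clearance to the nearest interior wall is 162 mm.

Clearances: x = 162, y = 1071; minimum 162 mm.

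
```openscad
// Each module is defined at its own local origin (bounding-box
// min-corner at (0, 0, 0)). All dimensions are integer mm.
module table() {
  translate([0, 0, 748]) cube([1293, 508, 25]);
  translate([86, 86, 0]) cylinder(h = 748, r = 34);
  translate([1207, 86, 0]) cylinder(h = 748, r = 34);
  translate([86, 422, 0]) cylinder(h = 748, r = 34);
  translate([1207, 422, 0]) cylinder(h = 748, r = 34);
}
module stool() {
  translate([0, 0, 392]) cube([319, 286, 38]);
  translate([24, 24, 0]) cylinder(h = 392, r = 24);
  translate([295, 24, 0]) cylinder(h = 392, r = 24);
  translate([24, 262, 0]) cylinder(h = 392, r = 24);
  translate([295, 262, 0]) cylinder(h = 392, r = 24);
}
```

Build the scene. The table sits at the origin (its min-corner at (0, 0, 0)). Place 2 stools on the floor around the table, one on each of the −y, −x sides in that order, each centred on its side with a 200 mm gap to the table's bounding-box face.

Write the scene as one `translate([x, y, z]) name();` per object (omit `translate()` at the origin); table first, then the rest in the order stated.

table();
translate([487, -486, 0]) stool();
translate([-519, 111, 0]) stool();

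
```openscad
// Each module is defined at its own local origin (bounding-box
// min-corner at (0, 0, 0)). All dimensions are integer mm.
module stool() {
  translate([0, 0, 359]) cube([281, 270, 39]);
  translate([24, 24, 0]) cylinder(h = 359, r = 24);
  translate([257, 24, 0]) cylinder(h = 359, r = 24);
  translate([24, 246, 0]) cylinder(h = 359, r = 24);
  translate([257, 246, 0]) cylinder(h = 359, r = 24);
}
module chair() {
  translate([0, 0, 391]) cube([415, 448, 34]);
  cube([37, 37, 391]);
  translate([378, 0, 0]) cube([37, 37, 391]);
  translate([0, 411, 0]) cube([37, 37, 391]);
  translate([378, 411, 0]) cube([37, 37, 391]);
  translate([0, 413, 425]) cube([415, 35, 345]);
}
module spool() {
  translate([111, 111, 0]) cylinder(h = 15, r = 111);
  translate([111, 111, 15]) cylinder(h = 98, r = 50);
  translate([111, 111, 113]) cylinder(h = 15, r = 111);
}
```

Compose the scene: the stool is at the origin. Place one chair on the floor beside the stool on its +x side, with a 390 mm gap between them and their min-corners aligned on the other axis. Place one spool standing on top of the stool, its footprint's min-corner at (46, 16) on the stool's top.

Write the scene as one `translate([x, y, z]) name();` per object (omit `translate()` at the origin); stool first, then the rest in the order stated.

stool();
translate([671, 0, 0]) chair();
translate([46, 16, 398]) spool();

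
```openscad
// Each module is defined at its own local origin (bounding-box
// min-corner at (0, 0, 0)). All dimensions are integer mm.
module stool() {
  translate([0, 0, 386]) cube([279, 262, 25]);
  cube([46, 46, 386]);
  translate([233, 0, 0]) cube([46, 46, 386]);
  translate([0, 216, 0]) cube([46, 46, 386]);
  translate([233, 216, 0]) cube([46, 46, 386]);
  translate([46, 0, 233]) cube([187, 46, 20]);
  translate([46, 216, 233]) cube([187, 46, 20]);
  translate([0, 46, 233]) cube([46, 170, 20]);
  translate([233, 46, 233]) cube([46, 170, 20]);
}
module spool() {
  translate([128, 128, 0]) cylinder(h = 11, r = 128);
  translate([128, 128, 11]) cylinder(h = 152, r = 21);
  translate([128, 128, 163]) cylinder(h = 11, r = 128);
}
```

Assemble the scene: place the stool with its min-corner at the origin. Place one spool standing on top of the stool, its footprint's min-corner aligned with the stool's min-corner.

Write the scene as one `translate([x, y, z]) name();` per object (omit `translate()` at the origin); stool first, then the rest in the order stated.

stool();
translate([0, 0, 411]) spool();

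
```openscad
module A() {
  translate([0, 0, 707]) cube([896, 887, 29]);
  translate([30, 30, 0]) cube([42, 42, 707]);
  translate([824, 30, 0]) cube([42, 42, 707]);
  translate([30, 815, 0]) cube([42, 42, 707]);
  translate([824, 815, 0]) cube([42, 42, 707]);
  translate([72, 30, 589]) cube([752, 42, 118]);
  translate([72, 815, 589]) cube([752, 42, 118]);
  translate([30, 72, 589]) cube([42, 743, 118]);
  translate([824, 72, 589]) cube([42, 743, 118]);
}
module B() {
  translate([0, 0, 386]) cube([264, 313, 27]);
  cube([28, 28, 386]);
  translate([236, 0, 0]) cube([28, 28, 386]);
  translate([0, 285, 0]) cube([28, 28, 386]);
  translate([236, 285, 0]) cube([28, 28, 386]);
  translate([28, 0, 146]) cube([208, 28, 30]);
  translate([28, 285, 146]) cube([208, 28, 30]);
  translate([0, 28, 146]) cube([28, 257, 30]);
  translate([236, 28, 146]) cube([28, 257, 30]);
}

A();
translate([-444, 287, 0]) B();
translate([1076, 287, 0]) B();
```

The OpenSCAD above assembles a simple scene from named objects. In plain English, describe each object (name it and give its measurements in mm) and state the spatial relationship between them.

A is a table: top 896 mm (x) × 887 mm (y), 29 mm thick, upper face at z = 736 mm, on four 42×42 mm square legs, each inset 30 mm from the nearest pair of top edges, running from z = 0 to the bottom of the top. Four apron rails, 42 mm thick and 118 mm tall, run between adjacent legs with their top edges flush with the underside of the top and their outer faces flush with the legs' outer faces.

B is a four-legged stool. The seat is 264×313 mm, 27 mm thick, top at z = 413 mm. It stands on four square legs, each 28×28 mm in cross-section, from z = 0 to the seat underside, each flush with a corner of the seat. Four stretchers, 28 mm wide and 30 mm tall, connect adjacent legs with their undersides at z = 146 mm, each running between the inner faces of the legs it joins and aligned with the legs' outer faces on the other axis.

Two stools sit around the table at the −x, +x sides.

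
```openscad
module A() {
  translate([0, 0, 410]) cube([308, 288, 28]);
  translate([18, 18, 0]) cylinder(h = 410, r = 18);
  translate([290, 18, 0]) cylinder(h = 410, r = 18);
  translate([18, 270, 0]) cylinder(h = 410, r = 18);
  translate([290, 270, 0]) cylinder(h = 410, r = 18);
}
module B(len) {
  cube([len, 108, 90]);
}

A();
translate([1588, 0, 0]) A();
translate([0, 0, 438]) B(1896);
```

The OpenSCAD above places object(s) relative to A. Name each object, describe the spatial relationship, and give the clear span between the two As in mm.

Second stool starts at x = 1588; first ends at x = 308; clear span = 1588 − 308 = 1280 mm.

A is a stool. B is a beam. A beam spans the tops of two stools. The clear span between the two stools is 1280 mm.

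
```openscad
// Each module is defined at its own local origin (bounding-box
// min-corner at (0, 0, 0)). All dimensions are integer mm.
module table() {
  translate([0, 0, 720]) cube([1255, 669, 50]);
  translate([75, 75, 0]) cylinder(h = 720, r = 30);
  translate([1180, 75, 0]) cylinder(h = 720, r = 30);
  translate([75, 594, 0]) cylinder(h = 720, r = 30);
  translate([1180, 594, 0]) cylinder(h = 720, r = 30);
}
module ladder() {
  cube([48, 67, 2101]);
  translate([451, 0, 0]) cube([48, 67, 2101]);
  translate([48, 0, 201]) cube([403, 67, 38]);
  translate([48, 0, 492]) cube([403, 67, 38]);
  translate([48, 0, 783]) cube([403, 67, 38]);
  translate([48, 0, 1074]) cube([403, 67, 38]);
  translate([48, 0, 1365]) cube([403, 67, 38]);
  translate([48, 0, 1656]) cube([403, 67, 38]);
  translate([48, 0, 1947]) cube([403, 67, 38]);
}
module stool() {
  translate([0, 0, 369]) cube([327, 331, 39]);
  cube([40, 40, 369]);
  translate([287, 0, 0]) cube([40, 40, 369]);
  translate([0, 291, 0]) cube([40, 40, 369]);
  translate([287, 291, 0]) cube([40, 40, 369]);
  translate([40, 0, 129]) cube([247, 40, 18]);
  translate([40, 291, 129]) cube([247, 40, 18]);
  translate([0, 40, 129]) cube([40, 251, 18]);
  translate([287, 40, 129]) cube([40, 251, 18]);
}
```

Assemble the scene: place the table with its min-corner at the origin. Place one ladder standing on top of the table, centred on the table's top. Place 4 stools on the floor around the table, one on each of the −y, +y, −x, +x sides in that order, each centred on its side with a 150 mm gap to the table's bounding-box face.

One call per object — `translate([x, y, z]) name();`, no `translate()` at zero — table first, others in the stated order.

table();
translate([378, 301, 770]) ladder();
translate([464, -481, 0]) stool();
translate([464, 819, 0]) stool();
translate([-477, 169, 0]) stool();
translate([1405, 169, 0]) stool();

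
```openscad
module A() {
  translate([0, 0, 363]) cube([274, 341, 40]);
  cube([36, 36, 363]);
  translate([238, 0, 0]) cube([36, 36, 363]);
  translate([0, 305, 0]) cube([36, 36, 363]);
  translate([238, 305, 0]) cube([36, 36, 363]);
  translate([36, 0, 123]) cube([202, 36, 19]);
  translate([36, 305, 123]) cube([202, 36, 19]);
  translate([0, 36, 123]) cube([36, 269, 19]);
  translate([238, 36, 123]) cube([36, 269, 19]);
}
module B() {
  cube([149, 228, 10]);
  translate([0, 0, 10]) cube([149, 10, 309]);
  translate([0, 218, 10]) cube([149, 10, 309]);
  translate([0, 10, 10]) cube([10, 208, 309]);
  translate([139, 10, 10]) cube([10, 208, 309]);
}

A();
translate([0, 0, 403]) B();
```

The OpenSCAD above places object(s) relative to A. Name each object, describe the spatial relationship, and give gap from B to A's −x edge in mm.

A is a stool. B is an open box. The open box is on top of the stool. The gap from the open box to the stool's −x edge is 0 mm.

The open box's min-x is at 0; the stool's min-x is 0; gap = 0 mm.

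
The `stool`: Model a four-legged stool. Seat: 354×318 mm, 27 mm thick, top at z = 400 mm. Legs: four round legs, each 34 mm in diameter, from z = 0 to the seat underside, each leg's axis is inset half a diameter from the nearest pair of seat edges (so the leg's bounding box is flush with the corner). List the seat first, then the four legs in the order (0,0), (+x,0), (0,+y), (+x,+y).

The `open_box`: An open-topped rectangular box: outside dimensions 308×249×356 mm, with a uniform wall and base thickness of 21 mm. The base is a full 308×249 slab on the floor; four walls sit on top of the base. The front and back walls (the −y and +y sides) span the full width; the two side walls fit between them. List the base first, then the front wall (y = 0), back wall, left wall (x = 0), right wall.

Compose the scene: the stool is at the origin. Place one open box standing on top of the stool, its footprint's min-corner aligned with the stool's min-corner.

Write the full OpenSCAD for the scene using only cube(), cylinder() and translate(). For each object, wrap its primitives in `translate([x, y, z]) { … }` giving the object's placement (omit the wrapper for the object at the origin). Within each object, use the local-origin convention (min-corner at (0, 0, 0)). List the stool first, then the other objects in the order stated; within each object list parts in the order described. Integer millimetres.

translate([0, 0, 373]) cube([354, 318, 27]);
translate([17, 17, 0]) cylinder(h = 373, r = 17);
translate([337, 17, 0]) cylinder(h = 373, r = 17);
translate([17, 301, 0]) cylinder(h = 373, r = 17);
translate([337, 301, 0]) cylinder(h = 373, r = 17);
translate([0, 0, 400]) {
  cube([308, 249, 21]);
  translate([0, 0, 21]) cube([308, 21, 335]);
  translate([0, 228, 21]) cube([308, 21, 335]);
  translate([0, 21, 21]) cube([21, 207, 335]);
  translate([287, 21, 21]) cube([21, 207, 335]);
}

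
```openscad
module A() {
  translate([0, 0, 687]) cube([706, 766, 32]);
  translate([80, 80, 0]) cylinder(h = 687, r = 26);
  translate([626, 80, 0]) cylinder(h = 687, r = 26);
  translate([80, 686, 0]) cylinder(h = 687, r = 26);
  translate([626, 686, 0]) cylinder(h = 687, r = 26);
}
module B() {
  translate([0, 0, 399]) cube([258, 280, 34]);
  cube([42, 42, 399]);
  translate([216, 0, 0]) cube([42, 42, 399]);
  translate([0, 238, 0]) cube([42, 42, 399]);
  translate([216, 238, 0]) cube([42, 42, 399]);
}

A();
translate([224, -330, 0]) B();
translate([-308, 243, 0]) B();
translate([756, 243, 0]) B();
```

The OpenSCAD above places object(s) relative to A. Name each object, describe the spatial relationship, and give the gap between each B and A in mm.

A is a table. B is a stool. Three stools sit around the table at the −y, −x, +x sides. The gap between each stool and the table is 50 mm.

Each stool's nearest face is 50 mm from the table's bounding box.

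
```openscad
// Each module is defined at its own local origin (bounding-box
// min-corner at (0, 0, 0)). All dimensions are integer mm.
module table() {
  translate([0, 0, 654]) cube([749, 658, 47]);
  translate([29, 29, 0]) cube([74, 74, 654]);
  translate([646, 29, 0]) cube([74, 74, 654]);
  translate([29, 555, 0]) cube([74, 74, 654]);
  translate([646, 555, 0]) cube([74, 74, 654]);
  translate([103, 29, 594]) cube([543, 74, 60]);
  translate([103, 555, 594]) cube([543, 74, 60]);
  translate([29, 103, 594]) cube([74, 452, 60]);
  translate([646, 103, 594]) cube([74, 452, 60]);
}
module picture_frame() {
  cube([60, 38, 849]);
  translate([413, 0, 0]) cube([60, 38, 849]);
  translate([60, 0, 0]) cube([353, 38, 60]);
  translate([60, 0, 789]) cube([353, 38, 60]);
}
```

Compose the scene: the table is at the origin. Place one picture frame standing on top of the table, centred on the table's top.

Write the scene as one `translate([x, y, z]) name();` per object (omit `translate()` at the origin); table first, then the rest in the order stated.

table();
translate([138, 310, 701]) picture_frame();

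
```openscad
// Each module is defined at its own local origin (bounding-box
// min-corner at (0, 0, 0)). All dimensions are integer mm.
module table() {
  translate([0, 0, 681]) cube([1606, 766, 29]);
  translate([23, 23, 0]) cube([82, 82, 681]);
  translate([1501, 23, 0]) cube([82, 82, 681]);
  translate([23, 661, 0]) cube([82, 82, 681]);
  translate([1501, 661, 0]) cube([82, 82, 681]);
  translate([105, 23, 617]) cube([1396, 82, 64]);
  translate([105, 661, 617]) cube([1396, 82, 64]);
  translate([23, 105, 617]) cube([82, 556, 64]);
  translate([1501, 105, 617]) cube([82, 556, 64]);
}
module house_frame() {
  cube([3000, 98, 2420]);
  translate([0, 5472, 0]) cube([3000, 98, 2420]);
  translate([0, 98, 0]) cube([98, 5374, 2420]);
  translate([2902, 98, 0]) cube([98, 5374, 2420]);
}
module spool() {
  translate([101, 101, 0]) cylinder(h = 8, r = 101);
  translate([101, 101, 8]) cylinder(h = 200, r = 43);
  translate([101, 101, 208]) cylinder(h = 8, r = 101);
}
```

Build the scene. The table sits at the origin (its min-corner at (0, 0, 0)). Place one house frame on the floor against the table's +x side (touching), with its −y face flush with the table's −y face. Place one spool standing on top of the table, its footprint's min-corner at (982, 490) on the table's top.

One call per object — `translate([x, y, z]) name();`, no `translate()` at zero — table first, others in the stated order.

table();
translate([1606, 0, 0]) house_frame();
translate([982, 490, 710]) spool();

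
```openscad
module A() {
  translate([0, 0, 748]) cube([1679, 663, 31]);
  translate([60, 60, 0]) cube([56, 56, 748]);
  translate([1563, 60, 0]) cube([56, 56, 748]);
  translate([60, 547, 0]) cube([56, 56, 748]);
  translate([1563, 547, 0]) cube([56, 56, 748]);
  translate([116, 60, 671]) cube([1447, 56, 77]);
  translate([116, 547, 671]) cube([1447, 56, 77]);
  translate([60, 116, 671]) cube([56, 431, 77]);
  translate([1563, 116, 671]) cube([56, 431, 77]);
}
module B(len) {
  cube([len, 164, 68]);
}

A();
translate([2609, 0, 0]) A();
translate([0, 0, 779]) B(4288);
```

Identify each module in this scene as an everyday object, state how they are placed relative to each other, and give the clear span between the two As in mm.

Second table starts at x = 2609; first ends at x = 1679; clear span = 2609 − 1679 = 930 mm.

A is a table. B is a beam. A beam spans the tops of two tables. The clear span between the two tables is 930 mm.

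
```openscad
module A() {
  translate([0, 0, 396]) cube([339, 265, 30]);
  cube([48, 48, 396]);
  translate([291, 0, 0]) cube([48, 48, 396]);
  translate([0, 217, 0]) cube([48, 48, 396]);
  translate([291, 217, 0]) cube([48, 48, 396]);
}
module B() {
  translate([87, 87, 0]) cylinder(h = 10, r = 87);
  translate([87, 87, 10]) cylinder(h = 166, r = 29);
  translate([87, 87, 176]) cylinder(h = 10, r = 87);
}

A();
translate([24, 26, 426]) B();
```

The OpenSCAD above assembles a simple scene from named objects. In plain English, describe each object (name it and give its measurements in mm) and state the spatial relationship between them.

A is a four-legged stool. The seat is 339×265 mm, 30 mm thick, top at z = 426 mm. It stands on four square legs, each 48×48 mm in cross-section, from z = 0 to the seat underside, each flush with a corner of the seat.

B is a spool: two coaxial disc flanges of radius 87 mm and thickness 10 mm, joined by a core cylinder of radius 29 mm and height 166 mm. The lower flange rests on z = 0 and the three cylinders share a vertical axis.

The spool is on top of the stool.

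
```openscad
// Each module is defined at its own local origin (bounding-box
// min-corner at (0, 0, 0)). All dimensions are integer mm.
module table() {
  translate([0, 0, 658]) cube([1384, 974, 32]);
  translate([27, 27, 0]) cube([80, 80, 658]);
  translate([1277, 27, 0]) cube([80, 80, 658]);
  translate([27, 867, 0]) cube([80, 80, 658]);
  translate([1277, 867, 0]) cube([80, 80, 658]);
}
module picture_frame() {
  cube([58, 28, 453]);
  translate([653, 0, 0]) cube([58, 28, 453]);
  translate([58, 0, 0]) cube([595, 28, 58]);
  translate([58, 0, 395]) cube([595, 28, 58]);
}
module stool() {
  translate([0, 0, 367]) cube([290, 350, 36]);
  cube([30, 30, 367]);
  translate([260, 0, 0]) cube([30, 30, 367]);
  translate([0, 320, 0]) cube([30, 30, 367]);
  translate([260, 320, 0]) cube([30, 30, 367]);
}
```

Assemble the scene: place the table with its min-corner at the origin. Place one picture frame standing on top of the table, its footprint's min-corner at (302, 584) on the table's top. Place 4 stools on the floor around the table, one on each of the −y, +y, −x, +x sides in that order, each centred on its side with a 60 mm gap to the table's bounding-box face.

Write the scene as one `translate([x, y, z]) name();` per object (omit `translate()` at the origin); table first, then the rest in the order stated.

table();
translate([302, 584, 690]) picture_frame();
translate([547, -410, 0]) stool();
translate([547, 1034, 0]) stool();
translate([-350, 312, 0]) stool();
translate([1444, 312, 0]) stool();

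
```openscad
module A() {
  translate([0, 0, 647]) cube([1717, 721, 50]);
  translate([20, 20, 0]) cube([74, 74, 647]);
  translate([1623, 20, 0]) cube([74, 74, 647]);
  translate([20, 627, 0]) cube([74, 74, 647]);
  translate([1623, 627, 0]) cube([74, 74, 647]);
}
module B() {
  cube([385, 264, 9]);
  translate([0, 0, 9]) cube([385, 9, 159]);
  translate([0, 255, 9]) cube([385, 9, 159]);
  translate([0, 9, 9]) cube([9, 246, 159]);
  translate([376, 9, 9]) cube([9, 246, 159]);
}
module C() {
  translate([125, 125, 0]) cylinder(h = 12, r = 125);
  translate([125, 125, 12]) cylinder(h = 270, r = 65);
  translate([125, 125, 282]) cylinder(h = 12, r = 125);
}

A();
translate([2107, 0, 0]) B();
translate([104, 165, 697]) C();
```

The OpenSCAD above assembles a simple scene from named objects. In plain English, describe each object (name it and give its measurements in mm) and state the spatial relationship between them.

A is a table with a 1717×721 mm rectangular top, 50 mm thick, top surface at z = 697 mm, supported by four 74×74 mm square legs, each inset 20 mm from the nearest pair of top edges, running from the floor.

B is an open-topped rectangular box: outside dimensions 385×264×168 mm, with a uniform wall and base thickness of 9 mm. The base is a full 385×264 slab on the floor; four walls sit on top of the base. The front and back walls (the −y and +y sides) span the full width; the two side walls fit between them.

C is a spool: two coaxial disc flanges of radius 125 mm and thickness 12 mm, joined by a core cylinder of radius 65 mm and height 270 mm. The lower flange rests on z = 0 and the three cylinders share a vertical axis.

The open box is on the floor beside the table on its +x side. The spool is on top of the table.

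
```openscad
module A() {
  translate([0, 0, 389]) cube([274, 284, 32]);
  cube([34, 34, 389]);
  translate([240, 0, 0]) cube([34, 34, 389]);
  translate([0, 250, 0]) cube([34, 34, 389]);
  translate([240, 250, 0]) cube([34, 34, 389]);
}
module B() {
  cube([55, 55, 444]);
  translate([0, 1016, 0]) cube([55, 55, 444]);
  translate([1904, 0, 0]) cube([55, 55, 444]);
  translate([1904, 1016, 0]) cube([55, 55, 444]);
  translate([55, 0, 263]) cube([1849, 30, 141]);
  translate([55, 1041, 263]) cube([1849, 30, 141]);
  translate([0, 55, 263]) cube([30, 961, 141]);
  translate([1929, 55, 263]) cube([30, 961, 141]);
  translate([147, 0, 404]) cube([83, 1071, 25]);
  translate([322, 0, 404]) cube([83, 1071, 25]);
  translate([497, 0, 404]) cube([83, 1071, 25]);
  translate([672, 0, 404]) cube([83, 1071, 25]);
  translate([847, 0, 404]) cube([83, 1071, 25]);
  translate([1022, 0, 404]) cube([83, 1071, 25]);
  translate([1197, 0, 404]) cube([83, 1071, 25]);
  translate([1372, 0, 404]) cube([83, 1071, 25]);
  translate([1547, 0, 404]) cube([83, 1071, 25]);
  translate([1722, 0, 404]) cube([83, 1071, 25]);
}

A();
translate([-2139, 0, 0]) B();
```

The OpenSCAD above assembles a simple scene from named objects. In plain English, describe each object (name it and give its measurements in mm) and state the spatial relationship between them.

A is a four-legged stool. The seat is 274×284 mm, 32 mm thick, top at z = 421 mm. It stands on four square legs, each 34×34 mm in cross-section, from z = 0 to the seat underside, each flush with a corner of the seat.

B is a bed frame 1959 mm long (x) by 1071 mm wide (y). Four 55×55 mm corner posts, 444 mm tall, at the corners of the footprint. Four rails of 30 mm thickness and 141 mm height run between adjacent posts with their undersides at z = 263 mm, their outer faces flush with the outside of the frame (the two x-running rails run between the posts' inner faces; the two y-running rails run between the posts' inner faces). 10 slats, each 83 mm wide (x) and 25 mm thick, lie across the top of the two x-running rails, running the full 1071 mm width of the frame in y; the slats are evenly spaced along x between the inner faces of the end posts with equal gaps (rounded down to the nearest mm) at the −x end and between each pair — any rounding remainder accumulates at the +x end.

The bed frame is on the floor beside the stool on its −x side.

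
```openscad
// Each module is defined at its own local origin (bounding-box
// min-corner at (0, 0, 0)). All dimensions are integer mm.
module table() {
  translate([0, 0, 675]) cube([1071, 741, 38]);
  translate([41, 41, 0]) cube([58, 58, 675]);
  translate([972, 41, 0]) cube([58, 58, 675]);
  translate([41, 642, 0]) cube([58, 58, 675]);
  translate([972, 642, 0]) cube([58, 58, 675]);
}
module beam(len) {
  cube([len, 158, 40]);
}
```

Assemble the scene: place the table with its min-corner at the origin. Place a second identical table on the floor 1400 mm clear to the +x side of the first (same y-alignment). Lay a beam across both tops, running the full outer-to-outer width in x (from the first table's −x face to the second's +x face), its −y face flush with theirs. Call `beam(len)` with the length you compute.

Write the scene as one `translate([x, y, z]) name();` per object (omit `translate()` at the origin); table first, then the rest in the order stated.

table();
translate([2471, 0, 0]) table();
translate([0, 0, 713]) beam(3542);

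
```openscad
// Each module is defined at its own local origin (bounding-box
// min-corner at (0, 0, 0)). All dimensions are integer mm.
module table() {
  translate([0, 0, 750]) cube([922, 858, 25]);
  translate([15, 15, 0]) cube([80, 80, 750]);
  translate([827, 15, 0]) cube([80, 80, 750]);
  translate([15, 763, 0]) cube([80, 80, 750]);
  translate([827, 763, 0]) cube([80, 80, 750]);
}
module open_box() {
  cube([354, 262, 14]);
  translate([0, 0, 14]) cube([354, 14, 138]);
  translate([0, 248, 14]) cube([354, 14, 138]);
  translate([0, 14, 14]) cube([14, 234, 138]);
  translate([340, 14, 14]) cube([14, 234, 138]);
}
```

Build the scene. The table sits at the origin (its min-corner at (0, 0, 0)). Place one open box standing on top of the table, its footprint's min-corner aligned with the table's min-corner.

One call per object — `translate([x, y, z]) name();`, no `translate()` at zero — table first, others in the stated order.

table();
translate([0, 0, 775]) open_box();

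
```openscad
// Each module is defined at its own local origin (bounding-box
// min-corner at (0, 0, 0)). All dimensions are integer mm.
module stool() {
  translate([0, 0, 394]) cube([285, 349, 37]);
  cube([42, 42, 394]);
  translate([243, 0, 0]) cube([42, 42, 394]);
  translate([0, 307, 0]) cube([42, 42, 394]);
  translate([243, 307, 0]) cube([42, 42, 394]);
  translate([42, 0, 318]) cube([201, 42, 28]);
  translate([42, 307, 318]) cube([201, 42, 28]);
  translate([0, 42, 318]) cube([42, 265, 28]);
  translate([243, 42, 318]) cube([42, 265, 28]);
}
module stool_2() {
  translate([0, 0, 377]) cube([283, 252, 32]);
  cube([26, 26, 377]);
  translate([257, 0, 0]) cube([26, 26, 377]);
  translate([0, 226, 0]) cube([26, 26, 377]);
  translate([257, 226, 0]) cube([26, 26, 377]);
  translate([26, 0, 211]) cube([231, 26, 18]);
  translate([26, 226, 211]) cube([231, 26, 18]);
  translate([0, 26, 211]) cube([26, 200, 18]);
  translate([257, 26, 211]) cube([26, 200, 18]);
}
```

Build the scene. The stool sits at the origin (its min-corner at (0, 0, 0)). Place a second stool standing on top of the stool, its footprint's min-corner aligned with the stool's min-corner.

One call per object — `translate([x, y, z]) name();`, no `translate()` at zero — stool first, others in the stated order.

stool();
translate([0, 0, 431]) stool_2();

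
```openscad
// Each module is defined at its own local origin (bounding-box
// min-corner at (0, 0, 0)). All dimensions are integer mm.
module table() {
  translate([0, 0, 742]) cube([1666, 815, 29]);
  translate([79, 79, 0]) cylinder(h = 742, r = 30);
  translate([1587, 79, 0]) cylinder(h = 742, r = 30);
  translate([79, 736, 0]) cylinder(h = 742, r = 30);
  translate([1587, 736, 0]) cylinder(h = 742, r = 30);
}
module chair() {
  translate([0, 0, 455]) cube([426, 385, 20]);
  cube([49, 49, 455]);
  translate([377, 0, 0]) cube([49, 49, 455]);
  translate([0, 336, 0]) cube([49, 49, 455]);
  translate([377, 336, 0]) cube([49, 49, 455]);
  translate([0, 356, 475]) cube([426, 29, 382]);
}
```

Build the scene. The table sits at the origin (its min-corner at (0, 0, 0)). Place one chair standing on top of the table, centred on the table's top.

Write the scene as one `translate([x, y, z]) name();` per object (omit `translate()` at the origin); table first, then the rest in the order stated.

table();
translate([620, 215, 771]) chair();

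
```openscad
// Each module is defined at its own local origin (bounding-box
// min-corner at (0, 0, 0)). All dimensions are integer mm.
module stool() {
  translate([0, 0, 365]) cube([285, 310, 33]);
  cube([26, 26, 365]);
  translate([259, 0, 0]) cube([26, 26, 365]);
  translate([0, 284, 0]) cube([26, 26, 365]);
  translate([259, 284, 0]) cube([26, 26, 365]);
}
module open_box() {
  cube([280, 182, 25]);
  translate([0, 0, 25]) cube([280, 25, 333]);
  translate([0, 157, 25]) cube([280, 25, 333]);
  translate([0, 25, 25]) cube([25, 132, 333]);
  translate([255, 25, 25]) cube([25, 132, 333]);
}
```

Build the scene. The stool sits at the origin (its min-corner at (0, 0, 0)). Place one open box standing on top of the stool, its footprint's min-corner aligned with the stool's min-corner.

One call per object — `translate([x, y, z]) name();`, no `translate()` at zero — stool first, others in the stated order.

stool();
translate([0, 0, 398]) open_box();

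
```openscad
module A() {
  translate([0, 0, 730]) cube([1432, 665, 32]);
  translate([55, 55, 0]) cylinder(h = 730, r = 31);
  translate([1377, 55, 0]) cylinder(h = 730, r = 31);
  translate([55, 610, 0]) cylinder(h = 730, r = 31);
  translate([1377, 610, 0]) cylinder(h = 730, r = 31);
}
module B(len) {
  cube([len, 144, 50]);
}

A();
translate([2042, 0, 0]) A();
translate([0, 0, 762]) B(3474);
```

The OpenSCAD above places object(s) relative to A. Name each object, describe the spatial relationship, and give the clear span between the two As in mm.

Second table starts at x = 2042; first ends at x = 1432; clear span = 2042 − 1432 = 610 mm.

A is a table. B is a beam. A beam spans the tops of two tables. The clear span between the two tables is 610 mm.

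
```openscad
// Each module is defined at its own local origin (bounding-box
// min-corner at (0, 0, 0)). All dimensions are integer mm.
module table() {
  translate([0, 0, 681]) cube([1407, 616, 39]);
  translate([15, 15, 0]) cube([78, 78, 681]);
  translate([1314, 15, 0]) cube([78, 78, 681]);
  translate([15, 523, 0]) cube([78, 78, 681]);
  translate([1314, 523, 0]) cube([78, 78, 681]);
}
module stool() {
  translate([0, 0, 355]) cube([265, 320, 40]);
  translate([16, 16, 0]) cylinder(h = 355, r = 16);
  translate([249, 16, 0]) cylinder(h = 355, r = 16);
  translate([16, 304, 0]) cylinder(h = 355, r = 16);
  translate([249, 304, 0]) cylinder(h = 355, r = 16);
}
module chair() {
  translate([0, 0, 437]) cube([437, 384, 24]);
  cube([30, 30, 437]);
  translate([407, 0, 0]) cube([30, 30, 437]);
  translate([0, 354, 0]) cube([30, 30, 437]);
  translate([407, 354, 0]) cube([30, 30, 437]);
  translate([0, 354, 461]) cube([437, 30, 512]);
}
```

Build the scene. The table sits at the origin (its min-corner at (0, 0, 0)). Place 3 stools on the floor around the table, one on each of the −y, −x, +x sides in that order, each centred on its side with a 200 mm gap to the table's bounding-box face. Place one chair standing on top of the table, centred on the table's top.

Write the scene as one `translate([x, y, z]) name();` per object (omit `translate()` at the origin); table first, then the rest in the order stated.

table();
translate([571, -520, 0]) stool();
translate([-465, 148, 0]) stool();
translate([1607, 148, 0]) stool();
translate([485, 116, 720]) chair();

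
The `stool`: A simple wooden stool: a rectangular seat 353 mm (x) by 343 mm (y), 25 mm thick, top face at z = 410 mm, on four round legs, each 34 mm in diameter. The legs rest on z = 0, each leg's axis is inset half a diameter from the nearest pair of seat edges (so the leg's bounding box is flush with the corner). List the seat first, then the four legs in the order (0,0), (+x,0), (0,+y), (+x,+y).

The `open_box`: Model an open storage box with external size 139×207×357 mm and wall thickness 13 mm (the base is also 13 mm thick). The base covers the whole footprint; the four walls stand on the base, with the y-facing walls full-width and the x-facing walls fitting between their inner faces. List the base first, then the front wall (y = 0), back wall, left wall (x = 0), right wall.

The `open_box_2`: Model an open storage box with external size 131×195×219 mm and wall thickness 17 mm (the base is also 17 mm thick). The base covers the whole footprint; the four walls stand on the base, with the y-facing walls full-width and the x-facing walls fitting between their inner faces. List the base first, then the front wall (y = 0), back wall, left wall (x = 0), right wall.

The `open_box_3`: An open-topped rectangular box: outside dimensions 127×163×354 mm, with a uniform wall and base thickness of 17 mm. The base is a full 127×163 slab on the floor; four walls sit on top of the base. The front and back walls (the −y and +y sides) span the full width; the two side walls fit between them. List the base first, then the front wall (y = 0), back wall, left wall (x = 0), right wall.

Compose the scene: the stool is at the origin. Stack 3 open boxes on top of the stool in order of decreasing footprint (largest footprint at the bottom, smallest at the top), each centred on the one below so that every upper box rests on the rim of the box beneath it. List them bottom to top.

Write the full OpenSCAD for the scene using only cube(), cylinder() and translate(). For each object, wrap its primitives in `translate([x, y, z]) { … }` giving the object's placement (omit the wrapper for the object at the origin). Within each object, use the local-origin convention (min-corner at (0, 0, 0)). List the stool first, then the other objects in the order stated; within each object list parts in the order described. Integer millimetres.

translate([0, 0, 385]) cube([353, 343, 25]);
translate([17, 17, 0]) cylinder(h = 385, r = 17);
translate([336, 17, 0]) cylinder(h = 385, r = 17);
translate([17, 326, 0]) cylinder(h = 385, r = 17);
translate([336, 326, 0]) cylinder(h = 385, r = 17);
translate([107, 68, 410]) {
  cube([139, 207, 13]);
  translate([0, 0, 13]) cube([139, 13, 344]);
  translate([0, 194, 13]) cube([139, 13, 344]);
  translate([0, 13, 13]) cube([13, 181, 344]);
  translate([126, 13, 13]) cube([13, 181, 344]);
}
translate([111, 74, 767]) {
  cube([131, 195, 17]);
  translate([0, 0, 17]) cube([131, 17, 202]);
  translate([0, 178, 17]) cube([131, 17, 202]);
  translate([0, 17, 17]) cube([17, 161, 202]);
  translate([114, 17, 17]) cube([17, 161, 202]);
}
translate([113, 90, 986]) {
  cube([127, 163, 17]);
  translate([0, 0, 17]) cube([127, 17, 337]);
  translate([0, 146, 17]) cube([127, 17, 337]);
  translate([0, 17, 17]) cube([17, 129, 337]);
  translate([110, 17, 17]) cube([17, 129, 337]);
}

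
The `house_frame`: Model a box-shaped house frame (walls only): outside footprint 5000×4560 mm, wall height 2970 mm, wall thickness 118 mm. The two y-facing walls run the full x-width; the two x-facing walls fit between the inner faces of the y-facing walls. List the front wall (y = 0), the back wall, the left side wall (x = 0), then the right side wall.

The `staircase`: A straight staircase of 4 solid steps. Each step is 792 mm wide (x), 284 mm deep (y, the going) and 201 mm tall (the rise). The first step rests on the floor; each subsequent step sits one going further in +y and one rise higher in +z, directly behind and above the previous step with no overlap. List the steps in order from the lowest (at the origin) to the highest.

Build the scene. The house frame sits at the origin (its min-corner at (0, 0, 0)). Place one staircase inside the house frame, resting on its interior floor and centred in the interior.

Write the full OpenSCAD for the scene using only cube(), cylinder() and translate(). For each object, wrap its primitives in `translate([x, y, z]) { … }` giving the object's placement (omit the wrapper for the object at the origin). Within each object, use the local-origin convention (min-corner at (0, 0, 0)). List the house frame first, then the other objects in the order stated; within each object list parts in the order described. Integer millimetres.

cube([5000, 118, 2970]);
translate([0, 4442, 0]) cube([5000, 118, 2970]);
translate([0, 118, 0]) cube([118, 4324, 2970]);
translate([4882, 118, 0]) cube([118, 4324, 2970]);
translate([2104, 1712, 0]) {
  cube([792, 284, 201]);
  translate([0, 284, 201]) cube([792, 284, 201]);
  translate([0, 568, 402]) cube([792, 284, 201]);
  translate([0, 852, 603]) cube([792, 284, 201]);
}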